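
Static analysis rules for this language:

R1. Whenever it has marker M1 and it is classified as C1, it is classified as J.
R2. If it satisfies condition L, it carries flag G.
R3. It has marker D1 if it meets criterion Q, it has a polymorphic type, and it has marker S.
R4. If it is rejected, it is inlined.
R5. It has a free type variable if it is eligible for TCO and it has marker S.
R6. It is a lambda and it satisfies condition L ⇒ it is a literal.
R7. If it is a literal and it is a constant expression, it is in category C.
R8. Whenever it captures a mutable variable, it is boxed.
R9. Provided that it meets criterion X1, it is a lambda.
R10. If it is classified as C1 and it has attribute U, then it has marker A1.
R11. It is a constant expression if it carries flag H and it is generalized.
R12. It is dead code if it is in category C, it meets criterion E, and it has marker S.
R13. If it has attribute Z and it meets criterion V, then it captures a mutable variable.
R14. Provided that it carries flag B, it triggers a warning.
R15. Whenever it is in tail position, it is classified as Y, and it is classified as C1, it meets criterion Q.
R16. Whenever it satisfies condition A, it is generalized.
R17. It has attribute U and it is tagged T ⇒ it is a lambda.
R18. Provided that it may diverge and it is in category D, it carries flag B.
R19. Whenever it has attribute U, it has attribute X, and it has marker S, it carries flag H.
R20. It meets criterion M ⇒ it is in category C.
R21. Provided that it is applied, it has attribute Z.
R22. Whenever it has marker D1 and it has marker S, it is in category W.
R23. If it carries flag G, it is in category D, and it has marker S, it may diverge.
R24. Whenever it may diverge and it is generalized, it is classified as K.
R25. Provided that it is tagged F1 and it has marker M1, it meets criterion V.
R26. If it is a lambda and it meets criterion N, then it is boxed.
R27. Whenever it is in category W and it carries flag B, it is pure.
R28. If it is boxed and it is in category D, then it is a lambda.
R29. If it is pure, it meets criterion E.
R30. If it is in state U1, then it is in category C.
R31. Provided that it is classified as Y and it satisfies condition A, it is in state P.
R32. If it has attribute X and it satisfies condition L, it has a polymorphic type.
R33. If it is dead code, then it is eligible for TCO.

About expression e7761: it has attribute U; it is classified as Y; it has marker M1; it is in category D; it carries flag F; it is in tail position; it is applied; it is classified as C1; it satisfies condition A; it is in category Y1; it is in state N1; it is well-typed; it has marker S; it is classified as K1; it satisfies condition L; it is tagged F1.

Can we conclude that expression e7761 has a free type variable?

Forward chaining from the given facts derives: is classified as J, carries flag G, has marker A1, meets criterion Q, is generalized, has attribute Z, may diverge, is classified as K, meets criterion V, is in state P, captures a mutable variable, carries flag B, is boxed, triggers a warning, is a lambda, is a literal.
The only rule concluding "it has a free type variable" is R5, which needs "it is eligible for TCO"; that is never established.

No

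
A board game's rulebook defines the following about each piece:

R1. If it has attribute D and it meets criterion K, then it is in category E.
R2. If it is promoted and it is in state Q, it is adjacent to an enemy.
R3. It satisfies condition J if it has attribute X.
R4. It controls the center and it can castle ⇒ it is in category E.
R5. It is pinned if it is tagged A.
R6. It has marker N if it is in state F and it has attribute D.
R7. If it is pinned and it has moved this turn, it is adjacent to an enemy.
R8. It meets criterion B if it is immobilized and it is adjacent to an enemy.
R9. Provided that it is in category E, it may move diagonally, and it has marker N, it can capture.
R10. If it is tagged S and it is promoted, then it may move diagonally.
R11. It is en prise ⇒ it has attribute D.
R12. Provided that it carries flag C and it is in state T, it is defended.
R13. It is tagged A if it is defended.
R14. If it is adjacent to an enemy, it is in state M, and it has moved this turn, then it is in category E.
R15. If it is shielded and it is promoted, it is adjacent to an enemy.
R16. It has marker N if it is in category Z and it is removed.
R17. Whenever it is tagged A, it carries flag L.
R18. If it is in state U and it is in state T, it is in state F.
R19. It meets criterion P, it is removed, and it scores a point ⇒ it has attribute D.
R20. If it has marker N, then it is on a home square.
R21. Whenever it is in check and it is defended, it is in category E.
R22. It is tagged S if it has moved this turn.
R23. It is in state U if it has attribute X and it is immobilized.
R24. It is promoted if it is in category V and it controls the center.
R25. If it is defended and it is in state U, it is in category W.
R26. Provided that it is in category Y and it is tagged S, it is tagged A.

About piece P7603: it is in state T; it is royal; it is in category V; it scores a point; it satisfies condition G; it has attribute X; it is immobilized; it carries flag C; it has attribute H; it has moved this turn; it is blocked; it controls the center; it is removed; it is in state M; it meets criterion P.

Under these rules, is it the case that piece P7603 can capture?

Yes

By R12 (it carries flag C, it is in state T): it is defended.
By R13 (it is defended): it is tagged A.
By R19 (it meets criterion P, it is removed, it scores a point): it has attribute D.
By R22 (it has moved this turn): it is tagged S.
By R23 (it has attribute X, it is immobilized): it is in state U.
By R24 (it is in category V, it controls the center): it is promoted.
By R5 (it is tagged A): it is pinned.
By R7 (it is pinned, it has moved this turn): it is adjacent to an enemy.
By R10 (it is tagged S, it is promoted): it may move diagonally.
By R14 (it is adjacent to an enemy, it is in state M, it has moved this turn): it is in category E.
By R18 (it is in state U, it is in state T): it is in state F.
By R6 (it is in state F, it has attribute D): it has marker N.
By R9 (it is in category E, it may move diagonally, it has marker N): it can capture.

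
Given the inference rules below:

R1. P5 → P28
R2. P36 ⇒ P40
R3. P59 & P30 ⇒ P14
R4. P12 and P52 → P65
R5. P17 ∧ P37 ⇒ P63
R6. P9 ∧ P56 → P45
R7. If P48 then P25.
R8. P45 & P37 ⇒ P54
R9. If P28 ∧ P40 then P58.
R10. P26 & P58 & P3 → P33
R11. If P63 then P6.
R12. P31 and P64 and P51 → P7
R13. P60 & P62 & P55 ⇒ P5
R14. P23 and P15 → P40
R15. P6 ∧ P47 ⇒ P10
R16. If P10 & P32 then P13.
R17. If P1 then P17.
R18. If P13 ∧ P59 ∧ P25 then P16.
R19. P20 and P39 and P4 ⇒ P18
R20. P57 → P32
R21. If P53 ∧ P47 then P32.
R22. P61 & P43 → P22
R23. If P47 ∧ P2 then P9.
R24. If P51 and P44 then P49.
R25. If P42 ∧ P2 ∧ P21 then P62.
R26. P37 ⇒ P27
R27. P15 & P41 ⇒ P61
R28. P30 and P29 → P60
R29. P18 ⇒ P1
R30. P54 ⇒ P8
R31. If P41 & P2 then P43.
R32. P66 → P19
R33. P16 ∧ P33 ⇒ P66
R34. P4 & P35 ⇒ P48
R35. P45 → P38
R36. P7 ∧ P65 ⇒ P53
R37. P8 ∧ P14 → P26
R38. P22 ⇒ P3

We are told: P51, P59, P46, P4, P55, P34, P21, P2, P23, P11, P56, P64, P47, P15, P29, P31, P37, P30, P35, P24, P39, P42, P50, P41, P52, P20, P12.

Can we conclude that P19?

Yes

P14  (by R3: P59, P30)
P65  (by R4: P12, P52)
P7  (by R12: P31, P64, P51)
P40  (by R14: P23, P15)
P18  (by R19: P20, P39, P4)
P9  (by R23: P47, P2)
P62  (by R25: P42, P2, P21)
P61  (by R27: P15, P41)
P60  (by R28: P30, P29)
P1  (by R29: P18)
P43  (by R31: P41, P2)
P48  (by R34: P4, P35)
P53  (by R36: P7, P65)
P45  (by R6: P9, P56)
P25  (by R7: P48)
P54  (by R8: P45, P37)
P5  (by R13: P60, P62, P55)
P17  (by R17: P1)
P32  (by R21: P53, P47)
P22  (by R22: P61, P43)
P8  (by R30: P54)
P26  (by R37: P8, P14)
P3  (by R38: P22)
P28  (by R1: P5)
P63  (by R5: P17, P37)
P58  (by R9: P28, P40)
P33  (by R10: P26, P58, P3)
P6  (by R11: P63)
P10  (by R15: P6, P47)
P13  (by R16: P10, P32)
P16  (by R18: P13, P59, P25)
P66  (by R33: P16, P33)
P19  (by R32: P66)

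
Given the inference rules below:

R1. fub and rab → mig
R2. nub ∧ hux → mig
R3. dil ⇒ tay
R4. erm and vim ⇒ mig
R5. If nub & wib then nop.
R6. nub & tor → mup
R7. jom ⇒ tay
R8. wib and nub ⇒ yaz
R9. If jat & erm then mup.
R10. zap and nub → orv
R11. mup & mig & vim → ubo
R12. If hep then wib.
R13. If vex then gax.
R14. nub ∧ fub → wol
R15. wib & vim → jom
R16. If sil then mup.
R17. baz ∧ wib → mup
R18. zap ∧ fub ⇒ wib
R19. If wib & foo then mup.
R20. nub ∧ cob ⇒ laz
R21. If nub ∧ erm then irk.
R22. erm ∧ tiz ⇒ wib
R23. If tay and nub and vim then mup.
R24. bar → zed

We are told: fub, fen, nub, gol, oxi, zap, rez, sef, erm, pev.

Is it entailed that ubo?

Forward chaining from the given facts derives: orv, wol, wib, irk, nop, yaz.
The only rule concluding ubo is R11, which needs mup; that is never established.

No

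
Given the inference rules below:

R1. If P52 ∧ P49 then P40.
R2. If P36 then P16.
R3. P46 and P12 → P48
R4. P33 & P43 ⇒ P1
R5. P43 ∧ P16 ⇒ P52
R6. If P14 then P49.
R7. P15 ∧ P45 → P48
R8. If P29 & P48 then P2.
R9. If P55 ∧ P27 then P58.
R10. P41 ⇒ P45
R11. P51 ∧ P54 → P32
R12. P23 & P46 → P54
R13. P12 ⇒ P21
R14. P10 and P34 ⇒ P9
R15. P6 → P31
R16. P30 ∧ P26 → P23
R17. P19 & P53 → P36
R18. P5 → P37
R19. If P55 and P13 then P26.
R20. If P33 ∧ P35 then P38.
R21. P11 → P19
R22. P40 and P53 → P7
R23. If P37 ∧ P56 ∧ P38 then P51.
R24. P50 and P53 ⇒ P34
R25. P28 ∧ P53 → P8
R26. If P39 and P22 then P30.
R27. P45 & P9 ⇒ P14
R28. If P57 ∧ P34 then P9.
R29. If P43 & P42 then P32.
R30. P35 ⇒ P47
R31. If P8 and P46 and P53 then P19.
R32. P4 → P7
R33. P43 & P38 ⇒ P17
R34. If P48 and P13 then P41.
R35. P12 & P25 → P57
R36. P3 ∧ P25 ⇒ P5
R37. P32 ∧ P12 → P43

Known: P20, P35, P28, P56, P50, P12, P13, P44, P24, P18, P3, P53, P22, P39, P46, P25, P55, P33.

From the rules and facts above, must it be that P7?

P48  (by R3: P46, P12)
P26  (by R19: P55, P13)
P38  (by R20: P33, P35)
P34  (by R24: P50, P53)
P8  (by R25: P28, P53)
P30  (by R26: P39, P22)
P19  (by R31: P8, P46, P53)
P41  (by R34: P48, P13)
P57  (by R35: P12, P25)
P5  (by R36: P3, P25)
P45  (by R10: P41)
P23  (by R16: P30, P26)
P36  (by R17: P19, P53)
P37  (by R18: P5)
P51  (by R23: P37, P56, P38)
P9  (by R28: P57, P34)
P16  (by R2: P36)
P54  (by R12: P23, P46)
P14  (by R27: P45, P9)
P49  (by R6: P14)
P32  (by R11: P51, P54)
P43  (by R37: P32, P12)
P52  (by R5: P43, P16)
P40  (by R1: P52, P49)
P7  (by R22: P40, P53)

Yes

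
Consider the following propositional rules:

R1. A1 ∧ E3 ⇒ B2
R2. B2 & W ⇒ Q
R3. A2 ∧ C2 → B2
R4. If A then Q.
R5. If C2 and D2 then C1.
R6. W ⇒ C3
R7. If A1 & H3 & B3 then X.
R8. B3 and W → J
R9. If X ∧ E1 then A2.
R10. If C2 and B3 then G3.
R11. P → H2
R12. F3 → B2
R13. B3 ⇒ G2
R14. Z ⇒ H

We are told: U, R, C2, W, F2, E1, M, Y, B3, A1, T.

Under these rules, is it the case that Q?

Forward chaining from the given facts derives: C3, J, G3, G2.
Rules concluding Q: R2 needs B2; R4 needs A — none of these are established.

No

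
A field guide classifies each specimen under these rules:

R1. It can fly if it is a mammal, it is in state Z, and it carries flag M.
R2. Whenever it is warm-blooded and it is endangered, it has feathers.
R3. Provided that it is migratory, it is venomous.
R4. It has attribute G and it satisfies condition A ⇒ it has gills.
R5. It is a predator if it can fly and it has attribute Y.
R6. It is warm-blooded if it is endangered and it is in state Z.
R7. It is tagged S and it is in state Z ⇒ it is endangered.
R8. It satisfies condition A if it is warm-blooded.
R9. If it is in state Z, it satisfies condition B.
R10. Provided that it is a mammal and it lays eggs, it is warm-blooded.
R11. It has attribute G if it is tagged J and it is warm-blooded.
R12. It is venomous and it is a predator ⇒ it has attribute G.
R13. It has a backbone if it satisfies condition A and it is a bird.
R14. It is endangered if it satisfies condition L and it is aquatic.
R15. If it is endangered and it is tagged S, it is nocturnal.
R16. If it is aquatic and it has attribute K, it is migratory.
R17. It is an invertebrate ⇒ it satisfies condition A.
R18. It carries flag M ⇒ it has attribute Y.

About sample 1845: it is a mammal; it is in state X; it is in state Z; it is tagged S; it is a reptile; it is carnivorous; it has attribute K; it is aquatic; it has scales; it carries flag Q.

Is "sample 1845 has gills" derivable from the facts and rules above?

Forward chaining from the given facts derives: is endangered, satisfies condition B, is nocturnal, is migratory, is venomous, is warm-blooded, satisfies condition A, has feathers.
The only rule concluding "it has gills" is R4, which needs "it has attribute G"; that is never established.

No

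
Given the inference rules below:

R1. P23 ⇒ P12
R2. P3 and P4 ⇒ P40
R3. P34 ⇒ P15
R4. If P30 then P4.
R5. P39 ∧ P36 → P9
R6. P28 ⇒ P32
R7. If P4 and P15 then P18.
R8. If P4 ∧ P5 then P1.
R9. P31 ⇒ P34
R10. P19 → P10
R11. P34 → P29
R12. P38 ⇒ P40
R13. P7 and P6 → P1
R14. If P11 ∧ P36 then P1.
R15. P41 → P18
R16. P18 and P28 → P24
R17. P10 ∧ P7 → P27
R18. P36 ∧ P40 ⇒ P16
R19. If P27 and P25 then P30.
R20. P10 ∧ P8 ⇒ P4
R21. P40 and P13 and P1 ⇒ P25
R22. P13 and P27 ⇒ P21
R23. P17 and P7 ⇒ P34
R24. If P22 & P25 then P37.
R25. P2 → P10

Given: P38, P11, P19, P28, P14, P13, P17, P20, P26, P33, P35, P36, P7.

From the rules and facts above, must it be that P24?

P10  (by R10: P19)
P40  (by R12: P38)
P1  (by R14: P11, P36)
P27  (by R17: P10, P7)
P25  (by R21: P40, P13, P1)
P34  (by R23: P17, P7)
P15  (by R3: P34)
P30  (by R19: P27, P25)
P4  (by R4: P30)
P18  (by R7: P4, P15)
P24  (by R16: P18, P28)

Yes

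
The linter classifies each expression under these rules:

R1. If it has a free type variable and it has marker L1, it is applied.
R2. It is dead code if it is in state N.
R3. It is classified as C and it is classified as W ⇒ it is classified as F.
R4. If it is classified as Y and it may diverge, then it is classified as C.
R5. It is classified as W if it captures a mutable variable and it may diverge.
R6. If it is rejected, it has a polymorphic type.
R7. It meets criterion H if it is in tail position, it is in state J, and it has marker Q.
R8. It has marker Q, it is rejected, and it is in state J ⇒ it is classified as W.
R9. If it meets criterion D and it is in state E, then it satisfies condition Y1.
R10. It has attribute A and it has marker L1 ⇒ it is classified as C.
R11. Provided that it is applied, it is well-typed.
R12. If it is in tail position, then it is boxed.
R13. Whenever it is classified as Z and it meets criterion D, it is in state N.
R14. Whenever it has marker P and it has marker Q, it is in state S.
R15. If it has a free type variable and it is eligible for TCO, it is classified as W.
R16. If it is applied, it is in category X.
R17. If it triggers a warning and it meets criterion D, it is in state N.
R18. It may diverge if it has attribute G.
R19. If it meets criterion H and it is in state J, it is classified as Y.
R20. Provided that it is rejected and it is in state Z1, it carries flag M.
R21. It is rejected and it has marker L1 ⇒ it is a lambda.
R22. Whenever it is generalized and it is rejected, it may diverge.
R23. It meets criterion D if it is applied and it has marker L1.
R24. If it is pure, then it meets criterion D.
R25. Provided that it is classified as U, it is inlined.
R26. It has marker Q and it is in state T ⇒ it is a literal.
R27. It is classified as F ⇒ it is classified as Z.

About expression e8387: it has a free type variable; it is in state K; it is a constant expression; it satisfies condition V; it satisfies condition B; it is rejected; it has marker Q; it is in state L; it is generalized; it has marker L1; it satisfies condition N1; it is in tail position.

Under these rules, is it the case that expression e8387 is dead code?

No

Forward chaining from the given facts derives: is applied, has a polymorphic type, is well-typed, is boxed, is in category X, is a lambda, may diverge, meets criterion D.
The only rule concluding "it is dead code" is R2, which needs "it is in state N"; that is never established.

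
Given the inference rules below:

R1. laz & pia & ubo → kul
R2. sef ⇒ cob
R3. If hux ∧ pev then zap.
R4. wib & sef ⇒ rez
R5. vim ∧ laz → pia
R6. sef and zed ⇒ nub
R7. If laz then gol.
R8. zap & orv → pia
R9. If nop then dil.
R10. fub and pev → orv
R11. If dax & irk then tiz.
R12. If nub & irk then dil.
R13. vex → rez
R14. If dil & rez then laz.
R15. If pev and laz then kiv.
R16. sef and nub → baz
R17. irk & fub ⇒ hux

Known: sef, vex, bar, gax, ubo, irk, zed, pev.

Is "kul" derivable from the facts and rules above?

Forward chaining from the given facts derives: cob, nub, dil, rez, laz, kiv, baz, gol.
The only rule concluding kul is R1, which needs pia; that is never established.

No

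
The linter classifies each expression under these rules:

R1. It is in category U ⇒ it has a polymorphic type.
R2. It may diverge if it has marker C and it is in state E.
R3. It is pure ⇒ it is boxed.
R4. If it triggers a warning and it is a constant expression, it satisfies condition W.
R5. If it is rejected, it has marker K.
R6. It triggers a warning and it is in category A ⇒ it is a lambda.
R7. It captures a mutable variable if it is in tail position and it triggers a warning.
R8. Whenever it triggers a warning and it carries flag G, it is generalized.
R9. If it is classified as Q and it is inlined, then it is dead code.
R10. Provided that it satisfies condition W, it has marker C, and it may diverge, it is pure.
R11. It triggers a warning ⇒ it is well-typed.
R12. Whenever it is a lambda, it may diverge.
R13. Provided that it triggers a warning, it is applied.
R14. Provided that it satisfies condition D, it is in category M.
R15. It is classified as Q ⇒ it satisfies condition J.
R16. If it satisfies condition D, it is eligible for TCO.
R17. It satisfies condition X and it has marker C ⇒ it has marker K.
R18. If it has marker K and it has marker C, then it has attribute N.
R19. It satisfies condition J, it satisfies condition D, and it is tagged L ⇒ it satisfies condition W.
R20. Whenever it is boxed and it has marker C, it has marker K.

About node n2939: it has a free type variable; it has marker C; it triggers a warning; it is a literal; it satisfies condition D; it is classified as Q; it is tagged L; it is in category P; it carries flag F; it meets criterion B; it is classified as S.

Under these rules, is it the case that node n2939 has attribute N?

Forward chaining from the given facts derives: is well-typed, is applied, is in category M, satisfies condition J, is eligible for TCO, satisfies condition W.
The only rule concluding "it has attribute N" is R18, which needs "it has marker K"; that is never established.

No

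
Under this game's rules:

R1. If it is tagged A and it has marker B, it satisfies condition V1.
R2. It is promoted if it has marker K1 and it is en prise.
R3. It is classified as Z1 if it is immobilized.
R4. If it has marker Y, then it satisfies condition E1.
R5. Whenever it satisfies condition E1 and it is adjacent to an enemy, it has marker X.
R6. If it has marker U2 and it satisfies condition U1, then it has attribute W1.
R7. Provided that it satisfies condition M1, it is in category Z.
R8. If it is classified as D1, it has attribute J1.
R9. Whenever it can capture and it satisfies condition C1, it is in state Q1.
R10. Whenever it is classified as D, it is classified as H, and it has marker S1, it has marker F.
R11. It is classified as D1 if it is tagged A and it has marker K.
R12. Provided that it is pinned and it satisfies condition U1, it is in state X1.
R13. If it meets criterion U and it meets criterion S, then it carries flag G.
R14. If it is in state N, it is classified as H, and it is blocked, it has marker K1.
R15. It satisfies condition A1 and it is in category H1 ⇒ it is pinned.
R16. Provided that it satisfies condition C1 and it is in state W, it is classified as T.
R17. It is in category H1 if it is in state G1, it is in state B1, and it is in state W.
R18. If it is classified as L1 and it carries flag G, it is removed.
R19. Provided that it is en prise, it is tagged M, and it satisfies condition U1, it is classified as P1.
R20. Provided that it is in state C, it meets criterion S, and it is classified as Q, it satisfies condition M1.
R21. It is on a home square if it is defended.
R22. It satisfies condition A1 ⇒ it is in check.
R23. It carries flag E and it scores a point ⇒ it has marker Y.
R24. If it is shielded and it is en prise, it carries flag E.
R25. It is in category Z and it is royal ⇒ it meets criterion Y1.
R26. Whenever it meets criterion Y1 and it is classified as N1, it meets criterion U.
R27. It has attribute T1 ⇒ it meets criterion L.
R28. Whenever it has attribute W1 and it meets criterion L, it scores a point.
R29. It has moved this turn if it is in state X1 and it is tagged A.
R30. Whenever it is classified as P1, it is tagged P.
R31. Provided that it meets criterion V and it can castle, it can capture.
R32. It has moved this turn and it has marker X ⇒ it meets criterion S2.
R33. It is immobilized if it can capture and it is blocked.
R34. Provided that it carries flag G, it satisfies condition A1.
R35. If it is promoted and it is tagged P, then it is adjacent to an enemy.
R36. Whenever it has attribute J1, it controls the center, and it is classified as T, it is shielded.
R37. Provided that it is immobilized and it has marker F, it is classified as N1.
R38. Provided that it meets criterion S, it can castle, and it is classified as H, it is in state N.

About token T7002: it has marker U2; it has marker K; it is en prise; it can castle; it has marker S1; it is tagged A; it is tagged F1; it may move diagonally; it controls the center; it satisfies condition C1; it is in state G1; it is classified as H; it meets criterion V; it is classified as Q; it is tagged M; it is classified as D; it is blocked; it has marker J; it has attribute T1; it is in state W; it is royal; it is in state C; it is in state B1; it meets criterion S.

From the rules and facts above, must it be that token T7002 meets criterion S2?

No

Forward chaining from the given facts derives: has marker F, is classified as D1, is classified as T, is in category H1, satisfies condition M1, meets criterion L, can capture, is immobilized, is classified as N1, is in state N, is classified as Z1, is in category Z, has attribute J1, is in state Q1, has marker K1, meets criterion Y1, meets criterion U, is shielded, is promoted, carries flag G, carries flag E, satisfies condition A1, is pinned, is in check.
The only rule concluding "it meets criterion S2" is R32, which needs "it has moved this turn"; that is never established.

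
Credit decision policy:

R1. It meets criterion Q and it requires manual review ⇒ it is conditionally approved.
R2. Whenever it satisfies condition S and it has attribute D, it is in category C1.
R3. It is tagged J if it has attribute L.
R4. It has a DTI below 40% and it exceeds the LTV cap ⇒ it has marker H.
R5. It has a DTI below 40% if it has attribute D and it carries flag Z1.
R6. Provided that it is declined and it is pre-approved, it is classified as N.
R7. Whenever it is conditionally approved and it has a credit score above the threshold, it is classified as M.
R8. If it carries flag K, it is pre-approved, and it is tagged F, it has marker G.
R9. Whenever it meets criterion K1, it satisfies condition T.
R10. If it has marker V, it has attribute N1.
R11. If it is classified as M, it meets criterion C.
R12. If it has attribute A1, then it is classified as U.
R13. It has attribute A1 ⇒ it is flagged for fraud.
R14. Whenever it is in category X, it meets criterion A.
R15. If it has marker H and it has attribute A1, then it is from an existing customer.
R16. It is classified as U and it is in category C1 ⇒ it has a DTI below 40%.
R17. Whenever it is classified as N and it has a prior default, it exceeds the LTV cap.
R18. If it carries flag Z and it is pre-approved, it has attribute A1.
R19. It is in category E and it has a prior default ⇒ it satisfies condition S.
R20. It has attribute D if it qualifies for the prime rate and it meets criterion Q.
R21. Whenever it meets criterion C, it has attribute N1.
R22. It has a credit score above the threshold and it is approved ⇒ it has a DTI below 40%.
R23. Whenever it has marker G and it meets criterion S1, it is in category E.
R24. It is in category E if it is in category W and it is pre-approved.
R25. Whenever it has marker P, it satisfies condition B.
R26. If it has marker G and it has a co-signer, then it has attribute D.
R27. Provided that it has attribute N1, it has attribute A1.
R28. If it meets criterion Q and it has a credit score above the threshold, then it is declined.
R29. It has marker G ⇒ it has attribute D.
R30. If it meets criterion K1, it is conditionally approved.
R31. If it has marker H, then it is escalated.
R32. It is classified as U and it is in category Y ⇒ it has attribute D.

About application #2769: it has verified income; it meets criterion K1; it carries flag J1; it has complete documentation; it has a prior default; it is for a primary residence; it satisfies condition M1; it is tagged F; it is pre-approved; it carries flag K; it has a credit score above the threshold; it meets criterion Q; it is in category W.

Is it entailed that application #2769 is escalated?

Yes

By R8 (it carries flag K, it is pre-approved, it is tagged F): it has marker G.
By R24 (it is in category W, it is pre-approved): it is in category E.
By R28 (it meets criterion Q, it has a credit score above the threshold): it is declined.
By R29 (it has marker G): it has attribute D.
By R30 (it meets criterion K1): it is conditionally approved.
By R6 (it is declined, it is pre-approved): it is classified as N.
By R7 (it is conditionally approved, it has a credit score above the threshold): it is classified as M.
By R11 (it is classified as M): it meets criterion C.
By R17 (it is classified as N, it has a prior default): it exceeds the LTV cap.
By R19 (it is in category E, it has a prior default): it satisfies condition S.
By R21 (it meets criterion C): it has attribute N1.
By R27 (it has attribute N1): it has attribute A1.
By R2 (it satisfies condition S, it has attribute D): it is in category C1.
By R12 (it has attribute A1): it is classified as U.
By R16 (it is classified as U, it is in category C1): it has a DTI below 40%.
By R4 (it has a DTI below 40%, it exceeds the LTV cap): it has marker H.
By R31 (it has marker H): it is escalated.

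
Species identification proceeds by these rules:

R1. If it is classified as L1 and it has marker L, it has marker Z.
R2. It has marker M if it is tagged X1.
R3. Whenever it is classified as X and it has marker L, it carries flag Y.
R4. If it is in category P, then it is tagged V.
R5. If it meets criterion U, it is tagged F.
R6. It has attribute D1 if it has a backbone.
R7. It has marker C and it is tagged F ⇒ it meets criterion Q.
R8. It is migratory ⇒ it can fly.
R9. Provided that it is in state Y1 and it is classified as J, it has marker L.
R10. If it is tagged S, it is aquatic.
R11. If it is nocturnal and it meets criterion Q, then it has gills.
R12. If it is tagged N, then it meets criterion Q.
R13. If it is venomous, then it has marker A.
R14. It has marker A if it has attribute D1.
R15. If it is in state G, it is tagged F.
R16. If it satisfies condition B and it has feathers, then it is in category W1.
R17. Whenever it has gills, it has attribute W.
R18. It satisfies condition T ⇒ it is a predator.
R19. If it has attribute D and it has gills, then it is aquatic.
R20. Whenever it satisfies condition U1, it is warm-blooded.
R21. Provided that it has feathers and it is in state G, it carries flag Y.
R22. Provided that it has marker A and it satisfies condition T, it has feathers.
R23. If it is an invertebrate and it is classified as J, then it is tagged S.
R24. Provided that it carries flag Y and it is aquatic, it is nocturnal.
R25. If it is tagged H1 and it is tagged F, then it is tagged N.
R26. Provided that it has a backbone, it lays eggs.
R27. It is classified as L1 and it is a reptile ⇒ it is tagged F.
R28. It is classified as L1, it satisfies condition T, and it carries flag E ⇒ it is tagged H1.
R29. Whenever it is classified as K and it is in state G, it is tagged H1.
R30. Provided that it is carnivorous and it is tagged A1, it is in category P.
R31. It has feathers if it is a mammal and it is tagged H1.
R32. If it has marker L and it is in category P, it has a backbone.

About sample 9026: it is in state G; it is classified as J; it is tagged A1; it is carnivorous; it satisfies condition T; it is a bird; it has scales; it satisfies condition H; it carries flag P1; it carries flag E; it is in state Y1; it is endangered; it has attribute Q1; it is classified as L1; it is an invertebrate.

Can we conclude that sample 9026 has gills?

Yes

By R9 (it is in state Y1, it is classified as J): it has marker L.
By R15 (it is in state G): it is tagged F.
By R23 (it is an invertebrate, it is classified as J): it is tagged S.
By R28 (it is classified as L1, it satisfies condition T, it carries flag E): it is tagged H1.
By R30 (it is carnivorous, it is tagged A1): it is in category P.
By R32 (it has marker L, it is in category P): it has a backbone.
By R6 (it has a backbone): it has attribute D1.
By R10 (it is tagged S): it is aquatic.
By R14 (it has attribute D1): it has marker A.
By R22 (it has marker A, it satisfies condition T): it has feathers.
By R25 (it is tagged H1, it is tagged F): it is tagged N.
By R12 (it is tagged N): it meets criterion Q.
By R21 (it has feathers, it is in state G): it carries flag Y.
By R24 (it carries flag Y, it is aquatic): it is nocturnal.
By R11 (it is nocturnal, it meets criterion Q): it has gills.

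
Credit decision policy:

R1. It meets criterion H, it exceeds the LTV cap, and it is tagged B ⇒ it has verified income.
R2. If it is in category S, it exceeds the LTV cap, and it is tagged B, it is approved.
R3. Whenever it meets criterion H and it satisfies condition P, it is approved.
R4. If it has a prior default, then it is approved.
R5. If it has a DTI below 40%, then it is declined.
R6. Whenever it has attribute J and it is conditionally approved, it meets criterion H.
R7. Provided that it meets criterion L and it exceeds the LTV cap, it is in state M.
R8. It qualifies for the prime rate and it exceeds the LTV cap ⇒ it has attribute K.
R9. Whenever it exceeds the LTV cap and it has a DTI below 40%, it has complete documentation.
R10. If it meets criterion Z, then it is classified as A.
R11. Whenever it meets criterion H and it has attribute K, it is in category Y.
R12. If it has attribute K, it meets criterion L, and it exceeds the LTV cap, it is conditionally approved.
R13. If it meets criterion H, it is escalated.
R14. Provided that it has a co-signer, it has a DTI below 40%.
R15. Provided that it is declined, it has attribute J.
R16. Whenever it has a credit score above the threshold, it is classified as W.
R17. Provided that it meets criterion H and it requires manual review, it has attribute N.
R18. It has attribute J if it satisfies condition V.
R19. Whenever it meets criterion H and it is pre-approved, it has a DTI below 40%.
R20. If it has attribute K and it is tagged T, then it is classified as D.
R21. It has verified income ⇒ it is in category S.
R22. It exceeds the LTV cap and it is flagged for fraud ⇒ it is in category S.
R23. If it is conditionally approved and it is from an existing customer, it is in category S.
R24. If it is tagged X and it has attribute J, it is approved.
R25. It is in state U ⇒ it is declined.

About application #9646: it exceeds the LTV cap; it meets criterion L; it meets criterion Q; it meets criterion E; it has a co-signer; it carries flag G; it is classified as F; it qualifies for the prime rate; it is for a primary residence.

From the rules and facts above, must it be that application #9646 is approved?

Forward chaining from the given facts derives: is in state M, has attribute K, is conditionally approved, has a DTI below 40%, is declined, has complete documentation, has attribute J, meets criterion H, is in category Y, is escalated.
Rules concluding "it is approved": R2 needs "it is in category S"; R3 needs "it satisfies condition P"; R4 needs "it has a prior default"; R24 needs "it is tagged X" — none of these are established.

No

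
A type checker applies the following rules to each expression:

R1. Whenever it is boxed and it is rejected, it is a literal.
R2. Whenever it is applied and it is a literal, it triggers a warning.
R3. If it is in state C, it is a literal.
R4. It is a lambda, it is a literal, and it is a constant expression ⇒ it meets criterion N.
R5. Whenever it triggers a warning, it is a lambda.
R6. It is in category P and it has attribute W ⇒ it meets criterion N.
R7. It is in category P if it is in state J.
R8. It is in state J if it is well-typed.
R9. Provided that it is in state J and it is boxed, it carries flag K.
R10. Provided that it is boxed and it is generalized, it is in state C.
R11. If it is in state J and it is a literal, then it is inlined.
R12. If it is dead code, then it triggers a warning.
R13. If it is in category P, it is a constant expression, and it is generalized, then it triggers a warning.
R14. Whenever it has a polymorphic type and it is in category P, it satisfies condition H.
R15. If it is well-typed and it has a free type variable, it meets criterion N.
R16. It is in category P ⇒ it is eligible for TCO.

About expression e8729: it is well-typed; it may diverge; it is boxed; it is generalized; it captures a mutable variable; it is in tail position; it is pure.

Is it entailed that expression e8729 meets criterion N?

Forward chaining from the given facts derives: is in state J, carries flag K, is in state C, is a literal, is in category P, is inlined, is eligible for TCO.
Rules concluding "it meets criterion N": R4 needs "it is a lambda"; R6 needs "it has attribute W"; R15 needs "it has a free type variable" — none of these are established.

No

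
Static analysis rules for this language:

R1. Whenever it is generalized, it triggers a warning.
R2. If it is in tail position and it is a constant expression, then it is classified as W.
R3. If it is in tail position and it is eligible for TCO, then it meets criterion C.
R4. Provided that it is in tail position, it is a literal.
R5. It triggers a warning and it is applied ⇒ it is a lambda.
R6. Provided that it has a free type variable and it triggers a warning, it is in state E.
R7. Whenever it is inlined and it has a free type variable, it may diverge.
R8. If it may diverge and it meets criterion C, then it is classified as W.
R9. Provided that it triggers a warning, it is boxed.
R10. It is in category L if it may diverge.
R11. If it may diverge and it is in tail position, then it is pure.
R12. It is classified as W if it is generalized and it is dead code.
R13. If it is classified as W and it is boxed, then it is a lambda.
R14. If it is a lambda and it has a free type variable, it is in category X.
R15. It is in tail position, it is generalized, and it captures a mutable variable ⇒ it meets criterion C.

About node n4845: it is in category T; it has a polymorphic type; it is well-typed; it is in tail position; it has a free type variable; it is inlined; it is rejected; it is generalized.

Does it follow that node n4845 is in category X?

Forward chaining from the given facts derives: triggers a warning, is a literal, is in state E, may diverge, is boxed, is in category L, is pure.
The only rule concluding "it is in category X" is R14, which needs "it is a lambda"; that is never established.

No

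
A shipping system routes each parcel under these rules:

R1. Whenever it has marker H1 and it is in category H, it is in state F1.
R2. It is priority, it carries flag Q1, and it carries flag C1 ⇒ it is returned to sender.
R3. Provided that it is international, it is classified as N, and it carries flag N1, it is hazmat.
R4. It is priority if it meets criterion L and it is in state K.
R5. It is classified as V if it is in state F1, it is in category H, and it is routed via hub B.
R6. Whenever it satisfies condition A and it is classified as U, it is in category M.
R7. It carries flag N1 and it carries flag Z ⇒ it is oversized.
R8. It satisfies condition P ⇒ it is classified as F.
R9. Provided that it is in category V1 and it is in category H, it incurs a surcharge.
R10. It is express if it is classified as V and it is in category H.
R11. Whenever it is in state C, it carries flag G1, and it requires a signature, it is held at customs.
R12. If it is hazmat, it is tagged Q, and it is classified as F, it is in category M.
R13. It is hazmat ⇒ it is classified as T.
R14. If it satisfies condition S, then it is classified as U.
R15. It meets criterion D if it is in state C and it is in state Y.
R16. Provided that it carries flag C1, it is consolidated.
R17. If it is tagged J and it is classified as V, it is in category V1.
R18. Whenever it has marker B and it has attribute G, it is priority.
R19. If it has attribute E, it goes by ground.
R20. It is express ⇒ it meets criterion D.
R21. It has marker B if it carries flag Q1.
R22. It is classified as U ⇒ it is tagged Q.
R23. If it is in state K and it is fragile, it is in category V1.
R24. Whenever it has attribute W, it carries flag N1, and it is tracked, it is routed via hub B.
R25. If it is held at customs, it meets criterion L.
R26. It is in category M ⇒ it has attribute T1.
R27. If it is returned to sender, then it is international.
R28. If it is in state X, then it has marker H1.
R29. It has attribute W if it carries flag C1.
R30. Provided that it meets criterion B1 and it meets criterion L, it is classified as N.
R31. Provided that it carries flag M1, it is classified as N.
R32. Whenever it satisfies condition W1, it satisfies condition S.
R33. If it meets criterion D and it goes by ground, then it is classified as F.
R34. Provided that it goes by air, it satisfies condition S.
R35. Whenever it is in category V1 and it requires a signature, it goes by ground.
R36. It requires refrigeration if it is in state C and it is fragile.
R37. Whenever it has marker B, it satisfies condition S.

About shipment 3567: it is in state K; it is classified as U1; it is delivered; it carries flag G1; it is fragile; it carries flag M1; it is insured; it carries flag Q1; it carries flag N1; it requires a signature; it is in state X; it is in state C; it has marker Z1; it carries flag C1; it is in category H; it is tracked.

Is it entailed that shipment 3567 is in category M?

By R11 (it is in state C, it carries flag G1, it requires a signature): it is held at customs.
By R21 (it carries flag Q1): it has marker B.
By R23 (it is in state K, it is fragile): it is in category V1.
By R25 (it is held at customs): it meets criterion L.
By R28 (it is in state X): it has marker H1.
By R29 (it carries flag C1): it has attribute W.
By R31 (it carries flag M1): it is classified as N.
By R35 (it is in category V1, it requires a signature): it goes by ground.
By R37 (it has marker B): it satisfies condition S.
By R1 (it has marker H1, it is in category H): it is in state F1.
By R4 (it meets criterion L, it is in state K): it is priority.
By R14 (it satisfies condition S): it is classified as U.
By R22 (it is classified as U): it is tagged Q.
By R24 (it has attribute W, it carries flag N1, it is tracked): it is routed via hub B.
By R2 (it is priority, it carries flag Q1, it carries flag C1): it is returned to sender.
By R5 (it is in state F1, it is in category H, it is routed via hub B): it is classified as V.
By R10 (it is classified as V, it is in category H): it is express.
By R20 (it is express): it meets criterion D.
By R27 (it is returned to sender): it is international.
By R33 (it meets criterion D, it goes by ground): it is classified as F.
By R3 (it is international, it is classified as N, it carries flag N1): it is hazmat.
By R12 (it is hazmat, it is tagged Q, it is classified as F): it is in category M.

Yes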